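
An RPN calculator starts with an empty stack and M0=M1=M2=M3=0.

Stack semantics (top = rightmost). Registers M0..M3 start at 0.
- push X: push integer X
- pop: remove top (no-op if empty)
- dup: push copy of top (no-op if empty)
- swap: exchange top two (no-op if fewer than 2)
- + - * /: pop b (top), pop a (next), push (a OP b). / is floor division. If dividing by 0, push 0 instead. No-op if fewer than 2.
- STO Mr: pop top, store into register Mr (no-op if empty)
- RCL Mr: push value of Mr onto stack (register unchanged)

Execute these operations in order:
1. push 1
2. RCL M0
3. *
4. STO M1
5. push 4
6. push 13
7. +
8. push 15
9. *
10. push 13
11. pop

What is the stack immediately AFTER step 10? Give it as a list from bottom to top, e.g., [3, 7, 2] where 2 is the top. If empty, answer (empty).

After op 1 (push 1): stack=[1] mem=[0,0,0,0]
After op 2 (RCL M0): stack=[1,0] mem=[0,0,0,0]
After op 3 (*): stack=[0] mem=[0,0,0,0]
After op 4 (STO M1): stack=[empty] mem=[0,0,0,0]
After op 5 (push 4): stack=[4] mem=[0,0,0,0]
After op 6 (push 13): stack=[4,13] mem=[0,0,0,0]
After op 7 (+): stack=[17] mem=[0,0,0,0]
After op 8 (push 15): stack=[17,15] mem=[0,0,0,0]
After op 9 (*): stack=[255] mem=[0,0,0,0]
After op 10 (push 13): stack=[255,13] mem=[0,0,0,0]

[255, 13]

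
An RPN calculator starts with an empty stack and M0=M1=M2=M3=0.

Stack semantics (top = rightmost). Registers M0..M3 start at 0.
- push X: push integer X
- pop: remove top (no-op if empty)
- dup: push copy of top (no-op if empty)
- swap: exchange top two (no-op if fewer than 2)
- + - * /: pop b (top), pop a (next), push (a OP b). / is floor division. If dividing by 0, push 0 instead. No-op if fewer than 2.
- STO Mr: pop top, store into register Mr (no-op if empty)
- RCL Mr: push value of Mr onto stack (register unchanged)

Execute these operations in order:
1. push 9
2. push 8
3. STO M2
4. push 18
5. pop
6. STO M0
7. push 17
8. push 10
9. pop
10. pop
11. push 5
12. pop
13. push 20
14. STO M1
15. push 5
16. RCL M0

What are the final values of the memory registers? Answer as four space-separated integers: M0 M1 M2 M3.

After op 1 (push 9): stack=[9] mem=[0,0,0,0]
After op 2 (push 8): stack=[9,8] mem=[0,0,0,0]
After op 3 (STO M2): stack=[9] mem=[0,0,8,0]
After op 4 (push 18): stack=[9,18] mem=[0,0,8,0]
After op 5 (pop): stack=[9] mem=[0,0,8,0]
After op 6 (STO M0): stack=[empty] mem=[9,0,8,0]
After op 7 (push 17): stack=[17] mem=[9,0,8,0]
After op 8 (push 10): stack=[17,10] mem=[9,0,8,0]
After op 9 (pop): stack=[17] mem=[9,0,8,0]
After op 10 (pop): stack=[empty] mem=[9,0,8,0]
After op 11 (push 5): stack=[5] mem=[9,0,8,0]
After op 12 (pop): stack=[empty] mem=[9,0,8,0]
After op 13 (push 20): stack=[20] mem=[9,0,8,0]
After op 14 (STO M1): stack=[empty] mem=[9,20,8,0]
After op 15 (push 5): stack=[5] mem=[9,20,8,0]
After op 16 (RCL M0): stack=[5,9] mem=[9,20,8,0]

Answer: 9 20 8 0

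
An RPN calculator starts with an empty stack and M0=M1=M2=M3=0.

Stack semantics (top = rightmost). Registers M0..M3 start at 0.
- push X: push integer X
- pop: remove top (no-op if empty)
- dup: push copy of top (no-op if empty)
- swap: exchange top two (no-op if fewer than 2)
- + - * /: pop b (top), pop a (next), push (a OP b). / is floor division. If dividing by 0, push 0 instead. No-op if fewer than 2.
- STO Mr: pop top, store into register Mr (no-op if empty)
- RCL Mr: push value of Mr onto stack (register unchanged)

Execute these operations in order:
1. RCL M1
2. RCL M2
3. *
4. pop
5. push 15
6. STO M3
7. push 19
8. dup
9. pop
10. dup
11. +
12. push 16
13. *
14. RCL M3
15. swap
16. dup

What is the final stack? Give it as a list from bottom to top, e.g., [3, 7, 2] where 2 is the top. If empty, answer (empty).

After op 1 (RCL M1): stack=[0] mem=[0,0,0,0]
After op 2 (RCL M2): stack=[0,0] mem=[0,0,0,0]
After op 3 (*): stack=[0] mem=[0,0,0,0]
After op 4 (pop): stack=[empty] mem=[0,0,0,0]
After op 5 (push 15): stack=[15] mem=[0,0,0,0]
After op 6 (STO M3): stack=[empty] mem=[0,0,0,15]
After op 7 (push 19): stack=[19] mem=[0,0,0,15]
After op 8 (dup): stack=[19,19] mem=[0,0,0,15]
After op 9 (pop): stack=[19] mem=[0,0,0,15]
After op 10 (dup): stack=[19,19] mem=[0,0,0,15]
After op 11 (+): stack=[38] mem=[0,0,0,15]
After op 12 (push 16): stack=[38,16] mem=[0,0,0,15]
After op 13 (*): stack=[608] mem=[0,0,0,15]
After op 14 (RCL M3): stack=[608,15] mem=[0,0,0,15]
After op 15 (swap): stack=[15,608] mem=[0,0,0,15]
After op 16 (dup): stack=[15,608,608] mem=[0,0,0,15]

Answer: [15, 608, 608]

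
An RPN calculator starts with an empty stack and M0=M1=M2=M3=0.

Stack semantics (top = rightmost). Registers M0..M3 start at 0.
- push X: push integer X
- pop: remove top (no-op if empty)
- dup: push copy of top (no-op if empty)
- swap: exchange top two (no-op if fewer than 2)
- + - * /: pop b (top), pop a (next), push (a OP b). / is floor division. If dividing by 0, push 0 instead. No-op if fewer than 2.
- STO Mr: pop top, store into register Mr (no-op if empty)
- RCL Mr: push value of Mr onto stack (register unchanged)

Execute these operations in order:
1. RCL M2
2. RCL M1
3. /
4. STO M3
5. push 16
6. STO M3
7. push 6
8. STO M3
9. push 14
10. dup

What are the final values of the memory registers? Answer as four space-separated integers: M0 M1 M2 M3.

Answer: 0 0 0 6

Derivation:
After op 1 (RCL M2): stack=[0] mem=[0,0,0,0]
After op 2 (RCL M1): stack=[0,0] mem=[0,0,0,0]
After op 3 (/): stack=[0] mem=[0,0,0,0]
After op 4 (STO M3): stack=[empty] mem=[0,0,0,0]
After op 5 (push 16): stack=[16] mem=[0,0,0,0]
After op 6 (STO M3): stack=[empty] mem=[0,0,0,16]
After op 7 (push 6): stack=[6] mem=[0,0,0,16]
After op 8 (STO M3): stack=[empty] mem=[0,0,0,6]
After op 9 (push 14): stack=[14] mem=[0,0,0,6]
After op 10 (dup): stack=[14,14] mem=[0,0,0,6]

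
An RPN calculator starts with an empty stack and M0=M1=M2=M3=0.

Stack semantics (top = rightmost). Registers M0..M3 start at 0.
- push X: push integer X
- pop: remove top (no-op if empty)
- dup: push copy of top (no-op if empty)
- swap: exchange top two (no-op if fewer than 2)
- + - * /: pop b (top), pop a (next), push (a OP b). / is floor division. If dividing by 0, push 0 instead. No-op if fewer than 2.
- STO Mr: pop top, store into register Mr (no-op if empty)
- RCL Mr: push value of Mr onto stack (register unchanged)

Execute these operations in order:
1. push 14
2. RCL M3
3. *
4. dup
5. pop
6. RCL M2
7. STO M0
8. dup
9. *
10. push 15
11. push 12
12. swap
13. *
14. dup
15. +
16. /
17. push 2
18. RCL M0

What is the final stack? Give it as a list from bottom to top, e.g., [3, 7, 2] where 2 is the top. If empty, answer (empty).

After op 1 (push 14): stack=[14] mem=[0,0,0,0]
After op 2 (RCL M3): stack=[14,0] mem=[0,0,0,0]
After op 3 (*): stack=[0] mem=[0,0,0,0]
After op 4 (dup): stack=[0,0] mem=[0,0,0,0]
After op 5 (pop): stack=[0] mem=[0,0,0,0]
After op 6 (RCL M2): stack=[0,0] mem=[0,0,0,0]
After op 7 (STO M0): stack=[0] mem=[0,0,0,0]
After op 8 (dup): stack=[0,0] mem=[0,0,0,0]
After op 9 (*): stack=[0] mem=[0,0,0,0]
After op 10 (push 15): stack=[0,15] mem=[0,0,0,0]
After op 11 (push 12): stack=[0,15,12] mem=[0,0,0,0]
After op 12 (swap): stack=[0,12,15] mem=[0,0,0,0]
After op 13 (*): stack=[0,180] mem=[0,0,0,0]
After op 14 (dup): stack=[0,180,180] mem=[0,0,0,0]
After op 15 (+): stack=[0,360] mem=[0,0,0,0]
After op 16 (/): stack=[0] mem=[0,0,0,0]
After op 17 (push 2): stack=[0,2] mem=[0,0,0,0]
After op 18 (RCL M0): stack=[0,2,0] mem=[0,0,0,0]

Answer: [0, 2, 0]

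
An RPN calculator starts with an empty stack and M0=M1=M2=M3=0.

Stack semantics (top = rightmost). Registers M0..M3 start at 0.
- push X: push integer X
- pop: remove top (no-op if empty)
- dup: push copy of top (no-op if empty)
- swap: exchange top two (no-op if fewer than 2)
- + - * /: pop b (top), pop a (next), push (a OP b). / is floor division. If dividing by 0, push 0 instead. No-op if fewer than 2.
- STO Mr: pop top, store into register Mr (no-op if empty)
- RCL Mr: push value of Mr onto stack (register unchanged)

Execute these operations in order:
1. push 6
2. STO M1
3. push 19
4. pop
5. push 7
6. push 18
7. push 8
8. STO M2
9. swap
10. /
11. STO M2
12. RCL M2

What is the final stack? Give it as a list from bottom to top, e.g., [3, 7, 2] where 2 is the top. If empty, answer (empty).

Answer: [2]

Derivation:
After op 1 (push 6): stack=[6] mem=[0,0,0,0]
After op 2 (STO M1): stack=[empty] mem=[0,6,0,0]
After op 3 (push 19): stack=[19] mem=[0,6,0,0]
After op 4 (pop): stack=[empty] mem=[0,6,0,0]
After op 5 (push 7): stack=[7] mem=[0,6,0,0]
After op 6 (push 18): stack=[7,18] mem=[0,6,0,0]
After op 7 (push 8): stack=[7,18,8] mem=[0,6,0,0]
After op 8 (STO M2): stack=[7,18] mem=[0,6,8,0]
After op 9 (swap): stack=[18,7] mem=[0,6,8,0]
After op 10 (/): stack=[2] mem=[0,6,8,0]
After op 11 (STO M2): stack=[empty] mem=[0,6,2,0]
After op 12 (RCL M2): stack=[2] mem=[0,6,2,0]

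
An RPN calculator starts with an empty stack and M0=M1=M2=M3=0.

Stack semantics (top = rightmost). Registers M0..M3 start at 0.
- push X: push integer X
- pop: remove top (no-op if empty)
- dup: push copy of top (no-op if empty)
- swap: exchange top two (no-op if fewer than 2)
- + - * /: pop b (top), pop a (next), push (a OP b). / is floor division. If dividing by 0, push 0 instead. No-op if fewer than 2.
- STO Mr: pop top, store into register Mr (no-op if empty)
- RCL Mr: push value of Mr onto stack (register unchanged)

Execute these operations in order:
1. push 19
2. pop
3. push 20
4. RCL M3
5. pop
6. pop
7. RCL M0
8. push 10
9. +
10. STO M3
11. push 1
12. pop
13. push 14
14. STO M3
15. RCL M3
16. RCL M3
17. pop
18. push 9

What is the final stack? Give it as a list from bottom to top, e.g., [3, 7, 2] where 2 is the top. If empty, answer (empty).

Answer: [14, 9]

Derivation:
After op 1 (push 19): stack=[19] mem=[0,0,0,0]
After op 2 (pop): stack=[empty] mem=[0,0,0,0]
After op 3 (push 20): stack=[20] mem=[0,0,0,0]
After op 4 (RCL M3): stack=[20,0] mem=[0,0,0,0]
After op 5 (pop): stack=[20] mem=[0,0,0,0]
After op 6 (pop): stack=[empty] mem=[0,0,0,0]
After op 7 (RCL M0): stack=[0] mem=[0,0,0,0]
After op 8 (push 10): stack=[0,10] mem=[0,0,0,0]
After op 9 (+): stack=[10] mem=[0,0,0,0]
After op 10 (STO M3): stack=[empty] mem=[0,0,0,10]
After op 11 (push 1): stack=[1] mem=[0,0,0,10]
After op 12 (pop): stack=[empty] mem=[0,0,0,10]
After op 13 (push 14): stack=[14] mem=[0,0,0,10]
After op 14 (STO M3): stack=[empty] mem=[0,0,0,14]
After op 15 (RCL M3): stack=[14] mem=[0,0,0,14]
After op 16 (RCL M3): stack=[14,14] mem=[0,0,0,14]
After op 17 (pop): stack=[14] mem=[0,0,0,14]
After op 18 (push 9): stack=[14,9] mem=[0,0,0,14]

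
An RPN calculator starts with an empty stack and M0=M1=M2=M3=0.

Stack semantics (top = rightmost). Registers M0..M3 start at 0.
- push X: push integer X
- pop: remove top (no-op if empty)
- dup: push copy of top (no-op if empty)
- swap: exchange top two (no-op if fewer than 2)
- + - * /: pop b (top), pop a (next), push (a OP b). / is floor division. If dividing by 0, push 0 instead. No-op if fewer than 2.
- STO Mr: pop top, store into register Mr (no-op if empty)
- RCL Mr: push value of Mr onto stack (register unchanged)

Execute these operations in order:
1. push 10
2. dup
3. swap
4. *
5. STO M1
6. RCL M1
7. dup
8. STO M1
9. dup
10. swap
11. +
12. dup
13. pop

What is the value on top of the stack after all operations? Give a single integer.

Answer: 200

Derivation:
After op 1 (push 10): stack=[10] mem=[0,0,0,0]
After op 2 (dup): stack=[10,10] mem=[0,0,0,0]
After op 3 (swap): stack=[10,10] mem=[0,0,0,0]
After op 4 (*): stack=[100] mem=[0,0,0,0]
After op 5 (STO M1): stack=[empty] mem=[0,100,0,0]
After op 6 (RCL M1): stack=[100] mem=[0,100,0,0]
After op 7 (dup): stack=[100,100] mem=[0,100,0,0]
After op 8 (STO M1): stack=[100] mem=[0,100,0,0]
After op 9 (dup): stack=[100,100] mem=[0,100,0,0]
After op 10 (swap): stack=[100,100] mem=[0,100,0,0]
After op 11 (+): stack=[200] mem=[0,100,0,0]
After op 12 (dup): stack=[200,200] mem=[0,100,0,0]
After op 13 (pop): stack=[200] mem=[0,100,0,0]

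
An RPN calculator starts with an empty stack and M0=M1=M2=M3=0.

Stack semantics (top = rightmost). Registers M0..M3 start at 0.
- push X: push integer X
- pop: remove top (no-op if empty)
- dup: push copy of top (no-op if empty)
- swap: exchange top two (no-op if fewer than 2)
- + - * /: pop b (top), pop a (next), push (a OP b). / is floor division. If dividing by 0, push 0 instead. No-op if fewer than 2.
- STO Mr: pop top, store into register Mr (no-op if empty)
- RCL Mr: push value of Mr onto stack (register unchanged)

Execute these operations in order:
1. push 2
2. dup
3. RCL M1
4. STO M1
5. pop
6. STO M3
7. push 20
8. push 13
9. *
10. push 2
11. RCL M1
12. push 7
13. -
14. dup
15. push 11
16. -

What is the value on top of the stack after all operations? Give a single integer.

Answer: -18

Derivation:
After op 1 (push 2): stack=[2] mem=[0,0,0,0]
After op 2 (dup): stack=[2,2] mem=[0,0,0,0]
After op 3 (RCL M1): stack=[2,2,0] mem=[0,0,0,0]
After op 4 (STO M1): stack=[2,2] mem=[0,0,0,0]
After op 5 (pop): stack=[2] mem=[0,0,0,0]
After op 6 (STO M3): stack=[empty] mem=[0,0,0,2]
After op 7 (push 20): stack=[20] mem=[0,0,0,2]
After op 8 (push 13): stack=[20,13] mem=[0,0,0,2]
After op 9 (*): stack=[260] mem=[0,0,0,2]
After op 10 (push 2): stack=[260,2] mem=[0,0,0,2]
After op 11 (RCL M1): stack=[260,2,0] mem=[0,0,0,2]
After op 12 (push 7): stack=[260,2,0,7] mem=[0,0,0,2]
After op 13 (-): stack=[260,2,-7] mem=[0,0,0,2]
After op 14 (dup): stack=[260,2,-7,-7] mem=[0,0,0,2]
After op 15 (push 11): stack=[260,2,-7,-7,11] mem=[0,0,0,2]
After op 16 (-): stack=[260,2,-7,-18] mem=[0,0,0,2]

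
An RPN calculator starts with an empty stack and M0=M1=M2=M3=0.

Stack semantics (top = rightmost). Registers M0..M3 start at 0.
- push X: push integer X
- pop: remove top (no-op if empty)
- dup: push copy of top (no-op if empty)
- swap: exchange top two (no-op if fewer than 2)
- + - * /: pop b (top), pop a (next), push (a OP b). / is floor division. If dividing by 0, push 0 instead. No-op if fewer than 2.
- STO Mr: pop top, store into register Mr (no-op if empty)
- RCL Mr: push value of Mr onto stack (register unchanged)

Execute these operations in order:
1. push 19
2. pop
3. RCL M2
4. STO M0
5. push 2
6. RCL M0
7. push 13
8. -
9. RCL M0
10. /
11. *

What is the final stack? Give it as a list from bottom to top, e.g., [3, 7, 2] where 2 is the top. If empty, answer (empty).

After op 1 (push 19): stack=[19] mem=[0,0,0,0]
After op 2 (pop): stack=[empty] mem=[0,0,0,0]
After op 3 (RCL M2): stack=[0] mem=[0,0,0,0]
After op 4 (STO M0): stack=[empty] mem=[0,0,0,0]
After op 5 (push 2): stack=[2] mem=[0,0,0,0]
After op 6 (RCL M0): stack=[2,0] mem=[0,0,0,0]
After op 7 (push 13): stack=[2,0,13] mem=[0,0,0,0]
After op 8 (-): stack=[2,-13] mem=[0,0,0,0]
After op 9 (RCL M0): stack=[2,-13,0] mem=[0,0,0,0]
After op 10 (/): stack=[2,0] mem=[0,0,0,0]
After op 11 (*): stack=[0] mem=[0,0,0,0]

Answer: [0]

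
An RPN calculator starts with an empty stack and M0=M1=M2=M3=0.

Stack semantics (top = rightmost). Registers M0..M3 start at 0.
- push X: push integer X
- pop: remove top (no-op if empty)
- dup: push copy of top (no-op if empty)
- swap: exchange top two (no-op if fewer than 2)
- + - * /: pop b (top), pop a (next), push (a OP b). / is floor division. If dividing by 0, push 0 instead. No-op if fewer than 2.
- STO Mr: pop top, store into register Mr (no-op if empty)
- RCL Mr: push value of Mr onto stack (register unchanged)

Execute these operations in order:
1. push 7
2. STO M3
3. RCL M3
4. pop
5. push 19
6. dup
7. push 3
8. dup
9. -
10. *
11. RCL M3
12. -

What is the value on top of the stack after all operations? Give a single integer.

Answer: -7

Derivation:
After op 1 (push 7): stack=[7] mem=[0,0,0,0]
After op 2 (STO M3): stack=[empty] mem=[0,0,0,7]
After op 3 (RCL M3): stack=[7] mem=[0,0,0,7]
After op 4 (pop): stack=[empty] mem=[0,0,0,7]
After op 5 (push 19): stack=[19] mem=[0,0,0,7]
After op 6 (dup): stack=[19,19] mem=[0,0,0,7]
After op 7 (push 3): stack=[19,19,3] mem=[0,0,0,7]
After op 8 (dup): stack=[19,19,3,3] mem=[0,0,0,7]
After op 9 (-): stack=[19,19,0] mem=[0,0,0,7]
After op 10 (*): stack=[19,0] mem=[0,0,0,7]
After op 11 (RCL M3): stack=[19,0,7] mem=[0,0,0,7]
After op 12 (-): stack=[19,-7] mem=[0,0,0,7]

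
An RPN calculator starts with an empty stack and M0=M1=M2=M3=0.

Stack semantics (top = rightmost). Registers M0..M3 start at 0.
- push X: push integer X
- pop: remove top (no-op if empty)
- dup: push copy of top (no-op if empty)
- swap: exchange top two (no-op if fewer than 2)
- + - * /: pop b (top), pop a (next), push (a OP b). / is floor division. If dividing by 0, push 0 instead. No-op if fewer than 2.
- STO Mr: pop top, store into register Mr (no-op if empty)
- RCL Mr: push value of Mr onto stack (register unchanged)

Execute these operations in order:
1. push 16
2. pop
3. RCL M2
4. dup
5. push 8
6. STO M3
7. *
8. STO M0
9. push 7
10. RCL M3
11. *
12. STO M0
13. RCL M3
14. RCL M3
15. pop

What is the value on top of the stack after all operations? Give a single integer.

Answer: 8

Derivation:
After op 1 (push 16): stack=[16] mem=[0,0,0,0]
After op 2 (pop): stack=[empty] mem=[0,0,0,0]
After op 3 (RCL M2): stack=[0] mem=[0,0,0,0]
After op 4 (dup): stack=[0,0] mem=[0,0,0,0]
After op 5 (push 8): stack=[0,0,8] mem=[0,0,0,0]
After op 6 (STO M3): stack=[0,0] mem=[0,0,0,8]
After op 7 (*): stack=[0] mem=[0,0,0,8]
After op 8 (STO M0): stack=[empty] mem=[0,0,0,8]
After op 9 (push 7): stack=[7] mem=[0,0,0,8]
After op 10 (RCL M3): stack=[7,8] mem=[0,0,0,8]
After op 11 (*): stack=[56] mem=[0,0,0,8]
After op 12 (STO M0): stack=[empty] mem=[56,0,0,8]
After op 13 (RCL M3): stack=[8] mem=[56,0,0,8]
After op 14 (RCL M3): stack=[8,8] mem=[56,0,0,8]
After op 15 (pop): stack=[8] mem=[56,0,0,8]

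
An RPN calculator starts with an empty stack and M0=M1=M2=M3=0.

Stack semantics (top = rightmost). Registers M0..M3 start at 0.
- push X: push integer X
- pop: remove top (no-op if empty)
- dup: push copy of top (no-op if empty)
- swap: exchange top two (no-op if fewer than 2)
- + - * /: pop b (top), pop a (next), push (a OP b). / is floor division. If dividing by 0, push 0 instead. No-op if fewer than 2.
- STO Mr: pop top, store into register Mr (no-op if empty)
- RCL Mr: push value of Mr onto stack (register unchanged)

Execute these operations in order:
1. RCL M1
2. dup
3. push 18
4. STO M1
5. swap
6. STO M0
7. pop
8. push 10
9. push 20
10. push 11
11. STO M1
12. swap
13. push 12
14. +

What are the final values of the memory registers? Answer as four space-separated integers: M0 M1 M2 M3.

After op 1 (RCL M1): stack=[0] mem=[0,0,0,0]
After op 2 (dup): stack=[0,0] mem=[0,0,0,0]
After op 3 (push 18): stack=[0,0,18] mem=[0,0,0,0]
After op 4 (STO M1): stack=[0,0] mem=[0,18,0,0]
After op 5 (swap): stack=[0,0] mem=[0,18,0,0]
After op 6 (STO M0): stack=[0] mem=[0,18,0,0]
After op 7 (pop): stack=[empty] mem=[0,18,0,0]
After op 8 (push 10): stack=[10] mem=[0,18,0,0]
After op 9 (push 20): stack=[10,20] mem=[0,18,0,0]
After op 10 (push 11): stack=[10,20,11] mem=[0,18,0,0]
After op 11 (STO M1): stack=[10,20] mem=[0,11,0,0]
After op 12 (swap): stack=[20,10] mem=[0,11,0,0]
After op 13 (push 12): stack=[20,10,12] mem=[0,11,0,0]
After op 14 (+): stack=[20,22] mem=[0,11,0,0]

Answer: 0 11 0 0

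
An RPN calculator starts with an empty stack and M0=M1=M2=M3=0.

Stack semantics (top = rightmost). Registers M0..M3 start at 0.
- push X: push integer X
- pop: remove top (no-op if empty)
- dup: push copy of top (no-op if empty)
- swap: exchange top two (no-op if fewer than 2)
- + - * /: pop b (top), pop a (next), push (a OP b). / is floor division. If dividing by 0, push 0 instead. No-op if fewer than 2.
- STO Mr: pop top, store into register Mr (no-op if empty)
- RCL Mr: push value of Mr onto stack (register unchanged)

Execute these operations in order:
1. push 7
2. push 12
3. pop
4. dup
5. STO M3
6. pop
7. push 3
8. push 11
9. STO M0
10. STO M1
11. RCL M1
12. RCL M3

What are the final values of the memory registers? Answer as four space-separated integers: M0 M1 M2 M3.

After op 1 (push 7): stack=[7] mem=[0,0,0,0]
After op 2 (push 12): stack=[7,12] mem=[0,0,0,0]
After op 3 (pop): stack=[7] mem=[0,0,0,0]
After op 4 (dup): stack=[7,7] mem=[0,0,0,0]
After op 5 (STO M3): stack=[7] mem=[0,0,0,7]
After op 6 (pop): stack=[empty] mem=[0,0,0,7]
After op 7 (push 3): stack=[3] mem=[0,0,0,7]
After op 8 (push 11): stack=[3,11] mem=[0,0,0,7]
After op 9 (STO M0): stack=[3] mem=[11,0,0,7]
After op 10 (STO M1): stack=[empty] mem=[11,3,0,7]
After op 11 (RCL M1): stack=[3] mem=[11,3,0,7]
After op 12 (RCL M3): stack=[3,7] mem=[11,3,0,7]

Answer: 11 3 0 7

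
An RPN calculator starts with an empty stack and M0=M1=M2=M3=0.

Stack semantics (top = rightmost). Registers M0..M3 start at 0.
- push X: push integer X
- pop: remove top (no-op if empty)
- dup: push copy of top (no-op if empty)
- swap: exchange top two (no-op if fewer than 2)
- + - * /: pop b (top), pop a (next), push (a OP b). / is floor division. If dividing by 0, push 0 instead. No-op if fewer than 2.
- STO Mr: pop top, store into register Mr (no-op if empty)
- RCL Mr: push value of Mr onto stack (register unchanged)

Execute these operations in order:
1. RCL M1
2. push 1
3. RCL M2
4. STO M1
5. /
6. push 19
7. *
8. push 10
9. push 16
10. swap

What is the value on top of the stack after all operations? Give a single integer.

After op 1 (RCL M1): stack=[0] mem=[0,0,0,0]
After op 2 (push 1): stack=[0,1] mem=[0,0,0,0]
After op 3 (RCL M2): stack=[0,1,0] mem=[0,0,0,0]
After op 4 (STO M1): stack=[0,1] mem=[0,0,0,0]
After op 5 (/): stack=[0] mem=[0,0,0,0]
After op 6 (push 19): stack=[0,19] mem=[0,0,0,0]
After op 7 (*): stack=[0] mem=[0,0,0,0]
After op 8 (push 10): stack=[0,10] mem=[0,0,0,0]
After op 9 (push 16): stack=[0,10,16] mem=[0,0,0,0]
After op 10 (swap): stack=[0,16,10] mem=[0,0,0,0]

Answer: 10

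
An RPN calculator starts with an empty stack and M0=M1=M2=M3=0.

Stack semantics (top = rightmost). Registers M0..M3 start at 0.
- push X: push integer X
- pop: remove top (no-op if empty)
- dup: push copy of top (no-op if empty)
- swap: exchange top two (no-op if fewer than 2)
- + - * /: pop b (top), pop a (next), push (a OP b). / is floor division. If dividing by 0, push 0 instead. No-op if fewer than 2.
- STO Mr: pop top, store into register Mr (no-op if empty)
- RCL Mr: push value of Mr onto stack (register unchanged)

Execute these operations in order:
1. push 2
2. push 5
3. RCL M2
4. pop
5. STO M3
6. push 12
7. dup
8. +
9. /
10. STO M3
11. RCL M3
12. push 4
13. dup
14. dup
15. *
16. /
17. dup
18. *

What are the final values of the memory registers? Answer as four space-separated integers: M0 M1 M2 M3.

Answer: 0 0 0 0

Derivation:
After op 1 (push 2): stack=[2] mem=[0,0,0,0]
After op 2 (push 5): stack=[2,5] mem=[0,0,0,0]
After op 3 (RCL M2): stack=[2,5,0] mem=[0,0,0,0]
After op 4 (pop): stack=[2,5] mem=[0,0,0,0]
After op 5 (STO M3): stack=[2] mem=[0,0,0,5]
After op 6 (push 12): stack=[2,12] mem=[0,0,0,5]
After op 7 (dup): stack=[2,12,12] mem=[0,0,0,5]
After op 8 (+): stack=[2,24] mem=[0,0,0,5]
After op 9 (/): stack=[0] mem=[0,0,0,5]
After op 10 (STO M3): stack=[empty] mem=[0,0,0,0]
After op 11 (RCL M3): stack=[0] mem=[0,0,0,0]
After op 12 (push 4): stack=[0,4] mem=[0,0,0,0]
After op 13 (dup): stack=[0,4,4] mem=[0,0,0,0]
After op 14 (dup): stack=[0,4,4,4] mem=[0,0,0,0]
After op 15 (*): stack=[0,4,16] mem=[0,0,0,0]
After op 16 (/): stack=[0,0] mem=[0,0,0,0]
After op 17 (dup): stack=[0,0,0] mem=[0,0,0,0]
After op 18 (*): stack=[0,0] mem=[0,0,0,0]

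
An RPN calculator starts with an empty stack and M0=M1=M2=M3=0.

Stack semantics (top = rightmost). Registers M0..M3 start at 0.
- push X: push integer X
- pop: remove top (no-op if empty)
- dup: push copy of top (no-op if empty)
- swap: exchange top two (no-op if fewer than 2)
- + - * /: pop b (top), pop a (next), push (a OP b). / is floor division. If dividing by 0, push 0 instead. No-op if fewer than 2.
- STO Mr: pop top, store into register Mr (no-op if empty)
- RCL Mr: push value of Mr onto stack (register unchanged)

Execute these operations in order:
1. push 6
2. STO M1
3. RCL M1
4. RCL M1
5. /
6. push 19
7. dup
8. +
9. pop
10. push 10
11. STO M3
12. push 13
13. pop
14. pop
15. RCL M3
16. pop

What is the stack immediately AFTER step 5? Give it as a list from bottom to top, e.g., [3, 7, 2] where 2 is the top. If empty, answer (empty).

After op 1 (push 6): stack=[6] mem=[0,0,0,0]
After op 2 (STO M1): stack=[empty] mem=[0,6,0,0]
After op 3 (RCL M1): stack=[6] mem=[0,6,0,0]
After op 4 (RCL M1): stack=[6,6] mem=[0,6,0,0]
After op 5 (/): stack=[1] mem=[0,6,0,0]

[1]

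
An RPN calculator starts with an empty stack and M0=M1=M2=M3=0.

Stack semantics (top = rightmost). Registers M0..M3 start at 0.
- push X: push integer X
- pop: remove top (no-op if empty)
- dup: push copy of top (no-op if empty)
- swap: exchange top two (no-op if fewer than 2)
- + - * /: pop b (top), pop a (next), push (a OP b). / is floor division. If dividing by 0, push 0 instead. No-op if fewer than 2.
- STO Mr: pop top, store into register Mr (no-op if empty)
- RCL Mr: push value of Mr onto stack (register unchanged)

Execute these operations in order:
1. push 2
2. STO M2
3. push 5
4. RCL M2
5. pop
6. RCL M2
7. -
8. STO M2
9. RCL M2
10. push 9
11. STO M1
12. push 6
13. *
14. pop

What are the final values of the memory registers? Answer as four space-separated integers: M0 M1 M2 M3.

After op 1 (push 2): stack=[2] mem=[0,0,0,0]
After op 2 (STO M2): stack=[empty] mem=[0,0,2,0]
After op 3 (push 5): stack=[5] mem=[0,0,2,0]
After op 4 (RCL M2): stack=[5,2] mem=[0,0,2,0]
After op 5 (pop): stack=[5] mem=[0,0,2,0]
After op 6 (RCL M2): stack=[5,2] mem=[0,0,2,0]
After op 7 (-): stack=[3] mem=[0,0,2,0]
After op 8 (STO M2): stack=[empty] mem=[0,0,3,0]
After op 9 (RCL M2): stack=[3] mem=[0,0,3,0]
After op 10 (push 9): stack=[3,9] mem=[0,0,3,0]
After op 11 (STO M1): stack=[3] mem=[0,9,3,0]
After op 12 (push 6): stack=[3,6] mem=[0,9,3,0]
After op 13 (*): stack=[18] mem=[0,9,3,0]
After op 14 (pop): stack=[empty] mem=[0,9,3,0]

Answer: 0 9 3 0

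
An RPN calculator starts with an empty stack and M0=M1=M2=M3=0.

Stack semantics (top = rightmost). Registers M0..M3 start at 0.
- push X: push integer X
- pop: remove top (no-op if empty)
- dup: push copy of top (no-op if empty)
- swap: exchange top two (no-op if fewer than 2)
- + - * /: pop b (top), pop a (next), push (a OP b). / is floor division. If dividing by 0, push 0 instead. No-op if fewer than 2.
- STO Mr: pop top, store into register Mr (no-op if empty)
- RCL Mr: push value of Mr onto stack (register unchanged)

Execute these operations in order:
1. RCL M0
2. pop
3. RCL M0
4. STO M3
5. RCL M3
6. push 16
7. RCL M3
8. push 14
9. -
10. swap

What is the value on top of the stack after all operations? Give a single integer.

Answer: 16

Derivation:
After op 1 (RCL M0): stack=[0] mem=[0,0,0,0]
After op 2 (pop): stack=[empty] mem=[0,0,0,0]
After op 3 (RCL M0): stack=[0] mem=[0,0,0,0]
After op 4 (STO M3): stack=[empty] mem=[0,0,0,0]
After op 5 (RCL M3): stack=[0] mem=[0,0,0,0]
After op 6 (push 16): stack=[0,16] mem=[0,0,0,0]
After op 7 (RCL M3): stack=[0,16,0] mem=[0,0,0,0]
After op 8 (push 14): stack=[0,16,0,14] mem=[0,0,0,0]
After op 9 (-): stack=[0,16,-14] mem=[0,0,0,0]
After op 10 (swap): stack=[0,-14,16] mem=[0,0,0,0]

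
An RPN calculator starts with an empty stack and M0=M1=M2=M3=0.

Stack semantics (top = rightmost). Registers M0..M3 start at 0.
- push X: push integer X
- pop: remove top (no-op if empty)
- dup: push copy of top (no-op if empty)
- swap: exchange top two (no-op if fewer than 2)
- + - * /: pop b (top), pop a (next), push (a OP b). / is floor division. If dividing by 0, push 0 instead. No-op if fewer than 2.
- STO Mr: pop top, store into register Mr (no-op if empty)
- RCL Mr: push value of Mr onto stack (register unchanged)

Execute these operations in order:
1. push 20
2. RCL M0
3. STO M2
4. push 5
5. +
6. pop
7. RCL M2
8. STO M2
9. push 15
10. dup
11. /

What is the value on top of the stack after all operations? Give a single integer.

Answer: 1

Derivation:
After op 1 (push 20): stack=[20] mem=[0,0,0,0]
After op 2 (RCL M0): stack=[20,0] mem=[0,0,0,0]
After op 3 (STO M2): stack=[20] mem=[0,0,0,0]
After op 4 (push 5): stack=[20,5] mem=[0,0,0,0]
After op 5 (+): stack=[25] mem=[0,0,0,0]
After op 6 (pop): stack=[empty] mem=[0,0,0,0]
After op 7 (RCL M2): stack=[0] mem=[0,0,0,0]
After op 8 (STO M2): stack=[empty] mem=[0,0,0,0]
After op 9 (push 15): stack=[15] mem=[0,0,0,0]
After op 10 (dup): stack=[15,15] mem=[0,0,0,0]
After op 11 (/): stack=[1] mem=[0,0,0,0]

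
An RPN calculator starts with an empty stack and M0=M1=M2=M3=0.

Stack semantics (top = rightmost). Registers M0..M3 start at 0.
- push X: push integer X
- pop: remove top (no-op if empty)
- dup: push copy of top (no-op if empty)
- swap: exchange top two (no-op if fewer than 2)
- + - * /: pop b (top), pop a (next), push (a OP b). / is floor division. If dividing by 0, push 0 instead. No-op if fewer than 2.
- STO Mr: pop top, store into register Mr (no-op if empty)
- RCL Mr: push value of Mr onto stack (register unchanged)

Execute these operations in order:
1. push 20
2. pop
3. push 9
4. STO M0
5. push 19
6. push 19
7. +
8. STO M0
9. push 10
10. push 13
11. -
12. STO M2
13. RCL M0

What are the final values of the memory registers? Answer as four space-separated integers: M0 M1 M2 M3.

After op 1 (push 20): stack=[20] mem=[0,0,0,0]
After op 2 (pop): stack=[empty] mem=[0,0,0,0]
After op 3 (push 9): stack=[9] mem=[0,0,0,0]
After op 4 (STO M0): stack=[empty] mem=[9,0,0,0]
After op 5 (push 19): stack=[19] mem=[9,0,0,0]
After op 6 (push 19): stack=[19,19] mem=[9,0,0,0]
After op 7 (+): stack=[38] mem=[9,0,0,0]
After op 8 (STO M0): stack=[empty] mem=[38,0,0,0]
After op 9 (push 10): stack=[10] mem=[38,0,0,0]
After op 10 (push 13): stack=[10,13] mem=[38,0,0,0]
After op 11 (-): stack=[-3] mem=[38,0,0,0]
After op 12 (STO M2): stack=[empty] mem=[38,0,-3,0]
After op 13 (RCL M0): stack=[38] mem=[38,0,-3,0]

Answer: 38 0 -3 0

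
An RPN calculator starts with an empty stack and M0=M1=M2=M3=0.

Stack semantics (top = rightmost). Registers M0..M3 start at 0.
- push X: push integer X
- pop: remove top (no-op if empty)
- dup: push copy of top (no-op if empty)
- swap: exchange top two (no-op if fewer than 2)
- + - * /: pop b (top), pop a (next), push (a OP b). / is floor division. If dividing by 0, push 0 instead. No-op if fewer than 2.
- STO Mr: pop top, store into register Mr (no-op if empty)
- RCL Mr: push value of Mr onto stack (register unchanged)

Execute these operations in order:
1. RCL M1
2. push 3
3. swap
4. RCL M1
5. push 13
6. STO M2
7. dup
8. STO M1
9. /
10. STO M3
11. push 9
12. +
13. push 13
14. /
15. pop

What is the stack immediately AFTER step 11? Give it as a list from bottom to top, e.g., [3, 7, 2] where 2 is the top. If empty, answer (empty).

After op 1 (RCL M1): stack=[0] mem=[0,0,0,0]
After op 2 (push 3): stack=[0,3] mem=[0,0,0,0]
After op 3 (swap): stack=[3,0] mem=[0,0,0,0]
After op 4 (RCL M1): stack=[3,0,0] mem=[0,0,0,0]
After op 5 (push 13): stack=[3,0,0,13] mem=[0,0,0,0]
After op 6 (STO M2): stack=[3,0,0] mem=[0,0,13,0]
After op 7 (dup): stack=[3,0,0,0] mem=[0,0,13,0]
After op 8 (STO M1): stack=[3,0,0] mem=[0,0,13,0]
After op 9 (/): stack=[3,0] mem=[0,0,13,0]
After op 10 (STO M3): stack=[3] mem=[0,0,13,0]
After op 11 (push 9): stack=[3,9] mem=[0,0,13,0]

[3, 9]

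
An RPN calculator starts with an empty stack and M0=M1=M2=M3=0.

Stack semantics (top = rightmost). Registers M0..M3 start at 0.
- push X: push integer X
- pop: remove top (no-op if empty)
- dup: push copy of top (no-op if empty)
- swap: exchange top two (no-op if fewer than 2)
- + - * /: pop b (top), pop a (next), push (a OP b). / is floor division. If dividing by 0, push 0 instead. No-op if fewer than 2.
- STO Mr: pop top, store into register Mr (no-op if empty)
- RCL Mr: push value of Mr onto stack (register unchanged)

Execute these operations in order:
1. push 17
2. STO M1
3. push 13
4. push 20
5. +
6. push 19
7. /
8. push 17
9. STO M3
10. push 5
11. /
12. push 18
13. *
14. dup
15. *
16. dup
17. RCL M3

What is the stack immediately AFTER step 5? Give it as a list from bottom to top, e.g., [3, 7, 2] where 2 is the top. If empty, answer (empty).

After op 1 (push 17): stack=[17] mem=[0,0,0,0]
After op 2 (STO M1): stack=[empty] mem=[0,17,0,0]
After op 3 (push 13): stack=[13] mem=[0,17,0,0]
After op 4 (push 20): stack=[13,20] mem=[0,17,0,0]
After op 5 (+): stack=[33] mem=[0,17,0,0]

[33]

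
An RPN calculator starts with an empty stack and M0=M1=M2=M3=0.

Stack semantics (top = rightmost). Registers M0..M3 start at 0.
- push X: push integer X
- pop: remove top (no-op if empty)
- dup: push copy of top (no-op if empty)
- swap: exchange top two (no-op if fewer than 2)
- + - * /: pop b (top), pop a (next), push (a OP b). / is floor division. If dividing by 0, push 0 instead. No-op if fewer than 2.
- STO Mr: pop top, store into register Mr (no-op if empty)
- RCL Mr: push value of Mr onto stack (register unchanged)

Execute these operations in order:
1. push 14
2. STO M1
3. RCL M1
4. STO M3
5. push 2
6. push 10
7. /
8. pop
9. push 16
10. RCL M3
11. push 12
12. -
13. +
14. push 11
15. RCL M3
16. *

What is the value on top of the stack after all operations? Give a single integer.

Answer: 154

Derivation:
After op 1 (push 14): stack=[14] mem=[0,0,0,0]
After op 2 (STO M1): stack=[empty] mem=[0,14,0,0]
After op 3 (RCL M1): stack=[14] mem=[0,14,0,0]
After op 4 (STO M3): stack=[empty] mem=[0,14,0,14]
After op 5 (push 2): stack=[2] mem=[0,14,0,14]
After op 6 (push 10): stack=[2,10] mem=[0,14,0,14]
After op 7 (/): stack=[0] mem=[0,14,0,14]
After op 8 (pop): stack=[empty] mem=[0,14,0,14]
After op 9 (push 16): stack=[16] mem=[0,14,0,14]
After op 10 (RCL M3): stack=[16,14] mem=[0,14,0,14]
After op 11 (push 12): stack=[16,14,12] mem=[0,14,0,14]
After op 12 (-): stack=[16,2] mem=[0,14,0,14]
After op 13 (+): stack=[18] mem=[0,14,0,14]
After op 14 (push 11): stack=[18,11] mem=[0,14,0,14]
After op 15 (RCL M3): stack=[18,11,14] mem=[0,14,0,14]
After op 16 (*): stack=[18,154] mem=[0,14,0,14]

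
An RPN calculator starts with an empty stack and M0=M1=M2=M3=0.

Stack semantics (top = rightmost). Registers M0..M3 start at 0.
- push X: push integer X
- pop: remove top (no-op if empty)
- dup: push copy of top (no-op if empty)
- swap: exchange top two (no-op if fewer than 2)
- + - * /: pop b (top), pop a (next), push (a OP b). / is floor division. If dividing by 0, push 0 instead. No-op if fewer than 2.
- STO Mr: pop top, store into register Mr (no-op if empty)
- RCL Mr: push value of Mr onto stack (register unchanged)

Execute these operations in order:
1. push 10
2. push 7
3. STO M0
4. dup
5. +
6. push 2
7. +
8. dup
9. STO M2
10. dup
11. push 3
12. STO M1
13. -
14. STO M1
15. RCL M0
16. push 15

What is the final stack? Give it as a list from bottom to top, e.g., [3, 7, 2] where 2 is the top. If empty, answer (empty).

Answer: [7, 15]

Derivation:
After op 1 (push 10): stack=[10] mem=[0,0,0,0]
After op 2 (push 7): stack=[10,7] mem=[0,0,0,0]
After op 3 (STO M0): stack=[10] mem=[7,0,0,0]
After op 4 (dup): stack=[10,10] mem=[7,0,0,0]
After op 5 (+): stack=[20] mem=[7,0,0,0]
After op 6 (push 2): stack=[20,2] mem=[7,0,0,0]
After op 7 (+): stack=[22] mem=[7,0,0,0]
After op 8 (dup): stack=[22,22] mem=[7,0,0,0]
After op 9 (STO M2): stack=[22] mem=[7,0,22,0]
After op 10 (dup): stack=[22,22] mem=[7,0,22,0]
After op 11 (push 3): stack=[22,22,3] mem=[7,0,22,0]
After op 12 (STO M1): stack=[22,22] mem=[7,3,22,0]
After op 13 (-): stack=[0] mem=[7,3,22,0]
After op 14 (STO M1): stack=[empty] mem=[7,0,22,0]
After op 15 (RCL M0): stack=[7] mem=[7,0,22,0]
After op 16 (push 15): stack=[7,15] mem=[7,0,22,0]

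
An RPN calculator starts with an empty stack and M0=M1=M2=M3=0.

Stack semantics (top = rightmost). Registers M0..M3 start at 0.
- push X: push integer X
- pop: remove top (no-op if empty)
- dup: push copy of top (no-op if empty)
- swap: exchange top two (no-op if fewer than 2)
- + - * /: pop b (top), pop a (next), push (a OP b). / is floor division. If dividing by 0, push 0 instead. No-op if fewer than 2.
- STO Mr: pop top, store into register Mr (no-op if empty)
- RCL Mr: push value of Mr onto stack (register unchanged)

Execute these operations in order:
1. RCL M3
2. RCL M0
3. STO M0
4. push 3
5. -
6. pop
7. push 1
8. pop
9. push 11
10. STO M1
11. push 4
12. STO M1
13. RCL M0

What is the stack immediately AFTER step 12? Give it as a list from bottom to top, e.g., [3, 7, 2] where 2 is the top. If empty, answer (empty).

After op 1 (RCL M3): stack=[0] mem=[0,0,0,0]
After op 2 (RCL M0): stack=[0,0] mem=[0,0,0,0]
After op 3 (STO M0): stack=[0] mem=[0,0,0,0]
After op 4 (push 3): stack=[0,3] mem=[0,0,0,0]
After op 5 (-): stack=[-3] mem=[0,0,0,0]
After op 6 (pop): stack=[empty] mem=[0,0,0,0]
After op 7 (push 1): stack=[1] mem=[0,0,0,0]
After op 8 (pop): stack=[empty] mem=[0,0,0,0]
After op 9 (push 11): stack=[11] mem=[0,0,0,0]
After op 10 (STO M1): stack=[empty] mem=[0,11,0,0]
After op 11 (push 4): stack=[4] mem=[0,11,0,0]
After op 12 (STO M1): stack=[empty] mem=[0,4,0,0]

(empty)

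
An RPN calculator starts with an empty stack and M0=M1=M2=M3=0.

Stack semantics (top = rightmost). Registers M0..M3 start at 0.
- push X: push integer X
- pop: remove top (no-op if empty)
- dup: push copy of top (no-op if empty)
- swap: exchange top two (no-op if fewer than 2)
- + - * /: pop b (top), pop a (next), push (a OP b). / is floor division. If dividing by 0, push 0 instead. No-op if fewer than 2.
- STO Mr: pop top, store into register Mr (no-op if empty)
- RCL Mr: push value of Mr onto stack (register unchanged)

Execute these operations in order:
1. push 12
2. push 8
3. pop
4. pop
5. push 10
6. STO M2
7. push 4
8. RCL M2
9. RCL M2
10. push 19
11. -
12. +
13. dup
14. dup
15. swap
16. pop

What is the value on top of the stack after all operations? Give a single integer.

After op 1 (push 12): stack=[12] mem=[0,0,0,0]
After op 2 (push 8): stack=[12,8] mem=[0,0,0,0]
After op 3 (pop): stack=[12] mem=[0,0,0,0]
After op 4 (pop): stack=[empty] mem=[0,0,0,0]
After op 5 (push 10): stack=[10] mem=[0,0,0,0]
After op 6 (STO M2): stack=[empty] mem=[0,0,10,0]
After op 7 (push 4): stack=[4] mem=[0,0,10,0]
After op 8 (RCL M2): stack=[4,10] mem=[0,0,10,0]
After op 9 (RCL M2): stack=[4,10,10] mem=[0,0,10,0]
After op 10 (push 19): stack=[4,10,10,19] mem=[0,0,10,0]
After op 11 (-): stack=[4,10,-9] mem=[0,0,10,0]
After op 12 (+): stack=[4,1] mem=[0,0,10,0]
After op 13 (dup): stack=[4,1,1] mem=[0,0,10,0]
After op 14 (dup): stack=[4,1,1,1] mem=[0,0,10,0]
After op 15 (swap): stack=[4,1,1,1] mem=[0,0,10,0]
After op 16 (pop): stack=[4,1,1] mem=[0,0,10,0]

Answer: 1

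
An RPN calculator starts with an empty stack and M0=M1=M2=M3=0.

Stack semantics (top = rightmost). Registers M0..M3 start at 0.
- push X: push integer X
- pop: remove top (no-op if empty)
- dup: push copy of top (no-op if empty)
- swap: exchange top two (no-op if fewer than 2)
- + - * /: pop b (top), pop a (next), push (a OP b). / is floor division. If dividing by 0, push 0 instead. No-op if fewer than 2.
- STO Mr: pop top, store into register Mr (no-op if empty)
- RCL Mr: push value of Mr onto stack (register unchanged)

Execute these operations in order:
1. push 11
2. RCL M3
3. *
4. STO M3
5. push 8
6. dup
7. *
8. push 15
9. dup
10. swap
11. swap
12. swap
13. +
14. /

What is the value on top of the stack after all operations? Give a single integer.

After op 1 (push 11): stack=[11] mem=[0,0,0,0]
After op 2 (RCL M3): stack=[11,0] mem=[0,0,0,0]
After op 3 (*): stack=[0] mem=[0,0,0,0]
After op 4 (STO M3): stack=[empty] mem=[0,0,0,0]
After op 5 (push 8): stack=[8] mem=[0,0,0,0]
After op 6 (dup): stack=[8,8] mem=[0,0,0,0]
After op 7 (*): stack=[64] mem=[0,0,0,0]
After op 8 (push 15): stack=[64,15] mem=[0,0,0,0]
After op 9 (dup): stack=[64,15,15] mem=[0,0,0,0]
After op 10 (swap): stack=[64,15,15] mem=[0,0,0,0]
After op 11 (swap): stack=[64,15,15] mem=[0,0,0,0]
After op 12 (swap): stack=[64,15,15] mem=[0,0,0,0]
After op 13 (+): stack=[64,30] mem=[0,0,0,0]
After op 14 (/): stack=[2] mem=[0,0,0,0]

Answer: 2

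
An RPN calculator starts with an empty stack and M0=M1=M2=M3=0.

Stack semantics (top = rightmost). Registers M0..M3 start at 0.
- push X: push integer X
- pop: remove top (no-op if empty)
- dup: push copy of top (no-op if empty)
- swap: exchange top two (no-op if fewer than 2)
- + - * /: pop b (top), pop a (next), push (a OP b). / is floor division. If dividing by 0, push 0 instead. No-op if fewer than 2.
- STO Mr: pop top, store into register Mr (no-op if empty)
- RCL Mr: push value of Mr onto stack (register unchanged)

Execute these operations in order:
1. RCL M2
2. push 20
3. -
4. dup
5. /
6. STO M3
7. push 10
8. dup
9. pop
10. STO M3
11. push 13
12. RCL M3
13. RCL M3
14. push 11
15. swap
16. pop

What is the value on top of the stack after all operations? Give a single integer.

After op 1 (RCL M2): stack=[0] mem=[0,0,0,0]
After op 2 (push 20): stack=[0,20] mem=[0,0,0,0]
After op 3 (-): stack=[-20] mem=[0,0,0,0]
After op 4 (dup): stack=[-20,-20] mem=[0,0,0,0]
After op 5 (/): stack=[1] mem=[0,0,0,0]
After op 6 (STO M3): stack=[empty] mem=[0,0,0,1]
After op 7 (push 10): stack=[10] mem=[0,0,0,1]
After op 8 (dup): stack=[10,10] mem=[0,0,0,1]
After op 9 (pop): stack=[10] mem=[0,0,0,1]
After op 10 (STO M3): stack=[empty] mem=[0,0,0,10]
After op 11 (push 13): stack=[13] mem=[0,0,0,10]
After op 12 (RCL M3): stack=[13,10] mem=[0,0,0,10]
After op 13 (RCL M3): stack=[13,10,10] mem=[0,0,0,10]
After op 14 (push 11): stack=[13,10,10,11] mem=[0,0,0,10]
After op 15 (swap): stack=[13,10,11,10] mem=[0,0,0,10]
After op 16 (pop): stack=[13,10,11] mem=[0,0,0,10]

Answer: 11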